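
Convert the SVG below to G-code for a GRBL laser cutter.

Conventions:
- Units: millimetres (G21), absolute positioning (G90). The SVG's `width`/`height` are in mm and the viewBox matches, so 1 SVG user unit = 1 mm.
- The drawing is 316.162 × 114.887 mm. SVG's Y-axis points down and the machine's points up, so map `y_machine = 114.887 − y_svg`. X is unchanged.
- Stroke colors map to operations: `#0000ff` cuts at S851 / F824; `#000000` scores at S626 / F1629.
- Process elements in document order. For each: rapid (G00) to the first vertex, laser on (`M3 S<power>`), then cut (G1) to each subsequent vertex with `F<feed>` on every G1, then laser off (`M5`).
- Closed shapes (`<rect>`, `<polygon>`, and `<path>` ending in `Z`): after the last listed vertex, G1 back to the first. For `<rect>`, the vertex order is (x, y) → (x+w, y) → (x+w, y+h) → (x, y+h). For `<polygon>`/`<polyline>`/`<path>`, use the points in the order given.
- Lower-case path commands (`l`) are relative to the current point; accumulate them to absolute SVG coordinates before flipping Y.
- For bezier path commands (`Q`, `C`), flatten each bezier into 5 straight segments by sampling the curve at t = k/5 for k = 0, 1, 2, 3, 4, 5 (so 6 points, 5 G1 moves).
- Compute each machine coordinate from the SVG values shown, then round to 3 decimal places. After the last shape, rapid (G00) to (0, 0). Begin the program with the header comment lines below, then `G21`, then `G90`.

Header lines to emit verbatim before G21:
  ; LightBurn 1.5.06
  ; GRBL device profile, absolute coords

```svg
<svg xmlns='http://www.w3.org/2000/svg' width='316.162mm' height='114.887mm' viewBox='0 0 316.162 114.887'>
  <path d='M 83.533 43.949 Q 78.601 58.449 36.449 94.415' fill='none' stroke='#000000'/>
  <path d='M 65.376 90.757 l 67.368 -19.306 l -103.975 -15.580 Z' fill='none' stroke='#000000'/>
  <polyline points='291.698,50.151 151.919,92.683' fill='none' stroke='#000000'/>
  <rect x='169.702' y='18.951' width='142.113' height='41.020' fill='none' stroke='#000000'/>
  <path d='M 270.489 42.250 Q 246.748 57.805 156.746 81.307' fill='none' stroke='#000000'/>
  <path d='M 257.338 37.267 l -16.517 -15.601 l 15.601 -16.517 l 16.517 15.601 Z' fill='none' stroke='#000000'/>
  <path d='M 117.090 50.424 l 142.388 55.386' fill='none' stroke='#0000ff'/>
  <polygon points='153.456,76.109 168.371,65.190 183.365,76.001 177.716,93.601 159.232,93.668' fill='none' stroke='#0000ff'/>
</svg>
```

; LightBurn 1.5.06
; GRBL device profile, absolute coords
G21
G90
G00 X83.533 Y70.938
M3 S626
G1 X80.071 Y64.279 F1629
G1 X73.632 Y55.903 F1629
G1 X64.215 Y45.810 F1629
G1 X51.821 Y34.000 F1629
G1 X36.449 Y20.472 F1629
M5
G00 X65.376 Y24.130
M3 S626
G1 X132.744 Y43.436 F1629
G1 X28.769 Y59.016 F1629
G1 X65.376 Y24.130 F1629
M5
G00 X291.698 Y64.736
M3 S626
G1 X151.919 Y22.204 F1629
M5
G00 X169.702 Y95.936
M3 S626
G1 X311.815 Y95.936 F1629
G1 X311.815 Y54.916 F1629
G1 X169.702 Y54.916 F1629
G1 X169.702 Y95.936 F1629
M5
G00 X270.489 Y72.637
M3 S626
G1 X258.342 Y66.097 F1629
G1 X240.894 Y58.921 F1629
G1 X218.146 Y51.110 F1629
G1 X190.096 Y42.663 F1629
G1 X156.746 Y33.580 F1629
M5
G00 X257.338 Y77.620
M3 S626
G1 X240.821 Y93.221 F1629
G1 X256.422 Y109.738 F1629
G1 X272.939 Y94.137 F1629
G1 X257.338 Y77.620 F1629
M5
G00 X117.090 Y64.463
M3 S851
G1 X259.478 Y9.077 F824
M5
G00 X153.456 Y38.778
M3 S851
G1 X168.371 Y49.697 F824
G1 X183.365 Y38.886 F824
G1 X177.716 Y21.286 F824
G1 X159.232 Y21.219 F824
G1 X153.456 Y38.778 F824
M5
G00 X0.000 Y0.000

Since the viewBox matches the mm dimensions, user units are millimetres directly. The only transform is the Y-flip y_m = 114.887 − y_svg.

Shape 1 is a quadratic bezier drawn with `<path>`. Its stroke #000000 means score at S626, F1629. After flipping Y the toolpath is (83.533,70.938) → (80.071,64.279) → (73.632,55.903) → (64.215,45.810) → (51.821,34.000) → (36.449,20.472).

Shape 2 is a closed polygon drawn with `<path>`. Its stroke #000000 means score at S626, F1629. After flipping Y the toolpath is (65.376,24.130) → (132.744,43.436) → (28.769,59.016) → (65.376,24.130), returning to the start.

Shape 3 is a line segment drawn with `<polyline>`. Its stroke #000000 means score at S626, F1629. After flipping Y the toolpath is (291.698,64.736) → (151.919,22.204).

Shape 4 is a rectangle drawn with `<rect>`. Its stroke #000000 means score at S626, F1629. After flipping Y the toolpath is (169.702,95.936) → (311.815,95.936) → (311.815,54.916) → (169.702,54.916) → (169.702,95.936), returning to the start.

Shape 5 is a quadratic bezier drawn with `<path>`. Its stroke #000000 means score at S626, F1629. After flipping Y the toolpath is (270.489,72.637) → (258.342,66.097) → (240.894,58.921) → (218.146,51.110) → (190.096,42.663) → (156.746,33.580).

Shape 6 is a regular polygon drawn with `<path>`. Its stroke #000000 means score at S626, F1629. After flipping Y the toolpath is (257.338,77.620) → (240.821,93.221) → (256.422,109.738) → (272.939,94.137) → (257.338,77.620), returning to the start.

Shape 7 is a line segment drawn with `<path>`. Its stroke #0000ff means cut at S851, F824. After flipping Y the toolpath is (117.090,64.463) → (259.478,9.077).

Shape 8 is a regular polygon drawn with `<polygon>`. Its stroke #0000ff means cut at S851, F824. After flipping Y the toolpath is (153.456,38.778) → (168.371,49.697) → (183.365,38.886) → (177.716,21.286) → (159.232,21.219) → (153.456,38.778), returning to the start.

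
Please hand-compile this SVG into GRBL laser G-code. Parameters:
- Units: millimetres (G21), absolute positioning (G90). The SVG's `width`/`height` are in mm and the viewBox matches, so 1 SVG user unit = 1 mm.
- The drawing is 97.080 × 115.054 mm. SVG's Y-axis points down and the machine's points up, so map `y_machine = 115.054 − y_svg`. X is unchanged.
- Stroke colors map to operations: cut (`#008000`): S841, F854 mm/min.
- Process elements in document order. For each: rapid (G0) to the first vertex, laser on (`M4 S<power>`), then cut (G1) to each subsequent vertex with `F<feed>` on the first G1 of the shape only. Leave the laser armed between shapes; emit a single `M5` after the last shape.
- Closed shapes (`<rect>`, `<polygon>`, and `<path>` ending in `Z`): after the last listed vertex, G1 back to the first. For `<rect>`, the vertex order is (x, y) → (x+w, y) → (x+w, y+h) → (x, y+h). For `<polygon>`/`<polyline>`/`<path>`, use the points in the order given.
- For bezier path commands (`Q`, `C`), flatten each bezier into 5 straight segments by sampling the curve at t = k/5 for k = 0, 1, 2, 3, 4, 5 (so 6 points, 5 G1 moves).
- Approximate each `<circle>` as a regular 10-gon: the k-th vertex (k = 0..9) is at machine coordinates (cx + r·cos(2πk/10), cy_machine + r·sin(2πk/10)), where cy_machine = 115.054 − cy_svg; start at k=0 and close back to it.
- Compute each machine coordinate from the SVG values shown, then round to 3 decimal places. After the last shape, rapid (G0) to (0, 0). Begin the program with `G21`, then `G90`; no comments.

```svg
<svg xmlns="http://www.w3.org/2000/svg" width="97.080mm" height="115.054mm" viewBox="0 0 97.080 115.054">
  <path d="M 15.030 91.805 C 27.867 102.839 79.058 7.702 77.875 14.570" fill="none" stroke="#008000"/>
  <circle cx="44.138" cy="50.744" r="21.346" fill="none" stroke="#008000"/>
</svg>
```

Since the viewBox matches the mm dimensions, user units are millimetres directly. The only transform is the Y-flip y_m = 115.054 − y_svg.

Shape 1 is a cubic bezier drawn with `<path>`. Its stroke #008000 means cut at S841, F854. After flipping Y the toolpath is (15.030,23.249) → (26.609,27.704) → (43.038,47.647) → (59.962,73.086) → (73.026,94.030) → (77.875,100.484).

Shape 2 is a circle drawn with `<circle>`. Its stroke #008000 means cut at S841, F854. After flipping Y the toolpath is (65.484,64.310) → (61.407,76.857) → (50.734,84.611) → (37.542,84.611) → (26.869,76.857) → (22.792,64.310) → (26.869,51.763) → (37.542,44.009) → (50.734,44.009) → (61.407,51.763) → (65.484,64.310), returning to the start.

G21
G90
G0 X15.030 Y23.249
M4 S841
G1 X26.609 Y27.704 F854
G1 X43.038 Y47.647
G1 X59.962 Y73.086
G1 X73.026 Y94.030
G1 X77.875 Y100.484
G0 X65.484 Y64.310
M4 S841
G1 X61.407 Y76.857 F854
G1 X50.734 Y84.611
G1 X37.542 Y84.611
G1 X26.869 Y76.857
G1 X22.792 Y64.310
G1 X26.869 Y51.763
G1 X37.542 Y44.009
G1 X50.734 Y44.009
G1 X61.407 Y51.763
G1 X65.484 Y64.310
M5
G0 X0.000 Y0.000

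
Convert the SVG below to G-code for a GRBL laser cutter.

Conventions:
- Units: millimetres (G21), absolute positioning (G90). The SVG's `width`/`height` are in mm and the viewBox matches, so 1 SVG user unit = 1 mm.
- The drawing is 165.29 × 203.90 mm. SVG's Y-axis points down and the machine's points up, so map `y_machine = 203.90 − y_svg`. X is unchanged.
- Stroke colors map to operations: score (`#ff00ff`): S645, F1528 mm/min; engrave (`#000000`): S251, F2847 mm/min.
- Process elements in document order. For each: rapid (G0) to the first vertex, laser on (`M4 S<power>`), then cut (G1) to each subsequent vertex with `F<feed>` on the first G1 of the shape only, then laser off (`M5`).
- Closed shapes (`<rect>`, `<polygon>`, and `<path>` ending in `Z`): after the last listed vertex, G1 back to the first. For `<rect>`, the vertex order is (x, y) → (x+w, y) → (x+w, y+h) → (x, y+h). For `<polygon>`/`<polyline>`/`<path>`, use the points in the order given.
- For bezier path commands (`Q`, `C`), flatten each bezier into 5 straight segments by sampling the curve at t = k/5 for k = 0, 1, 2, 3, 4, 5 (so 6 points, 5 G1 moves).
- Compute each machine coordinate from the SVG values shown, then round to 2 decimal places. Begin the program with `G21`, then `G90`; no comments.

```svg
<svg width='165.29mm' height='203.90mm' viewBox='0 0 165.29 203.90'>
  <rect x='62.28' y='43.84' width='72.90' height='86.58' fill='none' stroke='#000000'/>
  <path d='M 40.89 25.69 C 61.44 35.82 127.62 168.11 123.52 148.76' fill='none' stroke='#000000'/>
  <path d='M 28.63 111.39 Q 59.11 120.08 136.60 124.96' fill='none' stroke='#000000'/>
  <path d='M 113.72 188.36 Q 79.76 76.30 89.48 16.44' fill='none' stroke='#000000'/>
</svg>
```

G21
G90
G0 X62.28 Y160.06
M4 S251
G1 X135.18 Y160.06 F2847
G1 X135.18 Y73.48
G1 X62.28 Y73.48
G1 X62.28 Y160.06
M5
G0 X40.89 Y178.21
M4 S251
G1 X57.77 Y159.66 F2847
G1 X80.03 Y124.94
G1 X102.12 Y87.18
G1 X118.47 Y59.54
G1 X123.52 Y55.14
M5
G0 X28.63 Y92.51
M4 S251
G1 X42.70 Y89.19 F2847
G1 X60.54 Y86.17
G1 X82.13 Y83.45
G1 X107.48 Y81.04
G1 X136.60 Y78.94
M5
G0 X113.72 Y15.54
M4 S251
G1 X101.88 Y58.28 F2847
G1 X93.54 Y96.84
G1 X88.69 Y131.22
G1 X87.34 Y161.43
G1 X89.48 Y187.46
M5

viewBox `0 0 165.29 203.90` with mm width/height → 1 unit = 1 mm. Flip: y_m = 203.90 − y_svg.

**Shape 1** — `<rect>` rectangle, stroke `#000000` → engrave (S251, F2847). Machine vertices: (62.28,160.06) → (135.18,160.06) → (135.18,73.48) → (62.28,73.48) → (62.28,160.06). Closed: final G1 returns to the first vertex.

**Shape 2** — `<path>` cubic bezier, stroke `#000000` → engrave (S251, F2847). Control points (SVG): P0=(40.89,25.69), P1=(61.44,35.82), P2=(127.62,168.11), P3=(123.52,148.76); sampled at t=k/5. Machine vertices: (40.89,178.21) → (57.77,159.66) → (80.03,124.94) → (102.12,87.18) → (118.47,59.54) → (123.52,55.14). Open path.

**Shape 3** — `<path>` quadratic bezier, stroke `#000000` → engrave (S251, F2847). Control points (SVG): P0=(28.63,111.39), P1=(59.11,120.08), P2=(136.60,124.96); sampled at t=k/5. Machine vertices: (28.63,92.51) → (42.70,89.19) → (60.54,86.17) → (82.13,83.45) → (107.48,81.04) → (136.60,78.94). Open path.

**Shape 4** — `<path>` quadratic bezier, stroke `#000000` → engrave (S251, F2847). Control points (SVG): P0=(113.72,188.36), P1=(79.76,76.30), P2=(89.48,16.44); sampled at t=k/5. Machine vertices: (113.72,15.54) → (101.88,58.28) → (93.54,96.84) → (88.69,131.22) → (87.34,161.43) → (89.48,187.46). Open path.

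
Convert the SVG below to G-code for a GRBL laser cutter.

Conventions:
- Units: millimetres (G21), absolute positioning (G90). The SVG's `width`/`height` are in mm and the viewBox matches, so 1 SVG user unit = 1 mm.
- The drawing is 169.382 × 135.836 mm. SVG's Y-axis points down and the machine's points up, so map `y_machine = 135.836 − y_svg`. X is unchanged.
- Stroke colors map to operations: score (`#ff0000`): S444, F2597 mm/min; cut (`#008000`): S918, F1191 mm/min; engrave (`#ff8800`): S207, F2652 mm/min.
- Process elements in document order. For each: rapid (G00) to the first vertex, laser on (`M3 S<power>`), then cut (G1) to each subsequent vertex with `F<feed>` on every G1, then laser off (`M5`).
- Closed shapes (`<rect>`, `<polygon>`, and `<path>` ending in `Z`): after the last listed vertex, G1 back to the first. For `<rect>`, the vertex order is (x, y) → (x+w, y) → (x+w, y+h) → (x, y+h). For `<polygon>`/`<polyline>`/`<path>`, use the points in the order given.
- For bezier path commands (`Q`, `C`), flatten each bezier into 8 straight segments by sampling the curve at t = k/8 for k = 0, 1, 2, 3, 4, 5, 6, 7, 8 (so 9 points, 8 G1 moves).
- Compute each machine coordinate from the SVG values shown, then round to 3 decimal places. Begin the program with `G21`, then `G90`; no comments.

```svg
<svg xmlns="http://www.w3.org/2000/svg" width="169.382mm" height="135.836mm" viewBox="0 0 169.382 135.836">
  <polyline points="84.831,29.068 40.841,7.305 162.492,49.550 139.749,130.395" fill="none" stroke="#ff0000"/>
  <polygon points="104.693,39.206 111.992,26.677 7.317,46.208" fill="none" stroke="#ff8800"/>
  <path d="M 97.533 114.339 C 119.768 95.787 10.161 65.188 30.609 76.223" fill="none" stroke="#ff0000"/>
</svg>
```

1 u = 1 mm; y_m = 135.836 − y.

[1] `<polyline>` open polyline, #ff0000→score S444 F2597: (84.831,106.768) → (40.841,128.531) → (162.492,86.286) → (139.749,5.441)

[2] `<polygon>` closed polygon, #ff8800→engrave S207 F2652: (104.693,96.630) → (111.992,109.159) → (7.317,89.628) → (104.693,96.630) (closed)

[3] `<path>` cubic bezier, #ff0000→score S444 F2597: (97.533,21.497) → (100.203,28.914) → (93.581,36.831) → (80.738,44.619) → (64.741,51.650) → (48.661,57.294) → (35.566,60.922) → (28.526,61.904) → (30.609,59.613)

G21
G90
G00 X84.831 Y106.768
M3 S444
G1 X40.841 Y128.531 F2597
G1 X162.492 Y86.286 F2597
G1 X139.749 Y5.441 F2597
M5
G00 X104.693 Y96.630
M3 S207
G1 X111.992 Y109.159 F2652
G1 X7.317 Y89.628 F2652
G1 X104.693 Y96.630 F2652
M5
G00 X97.533 Y21.497
M3 S444
G1 X100.203 Y28.914 F2597
G1 X93.581 Y36.831 F2597
G1 X80.738 Y44.619 F2597
G1 X64.741 Y51.650 F2597
G1 X48.661 Y57.294 F2597
G1 X35.566 Y60.922 F2597
G1 X28.526 Y61.904 F2597
G1 X30.609 Y59.613 F2597
M5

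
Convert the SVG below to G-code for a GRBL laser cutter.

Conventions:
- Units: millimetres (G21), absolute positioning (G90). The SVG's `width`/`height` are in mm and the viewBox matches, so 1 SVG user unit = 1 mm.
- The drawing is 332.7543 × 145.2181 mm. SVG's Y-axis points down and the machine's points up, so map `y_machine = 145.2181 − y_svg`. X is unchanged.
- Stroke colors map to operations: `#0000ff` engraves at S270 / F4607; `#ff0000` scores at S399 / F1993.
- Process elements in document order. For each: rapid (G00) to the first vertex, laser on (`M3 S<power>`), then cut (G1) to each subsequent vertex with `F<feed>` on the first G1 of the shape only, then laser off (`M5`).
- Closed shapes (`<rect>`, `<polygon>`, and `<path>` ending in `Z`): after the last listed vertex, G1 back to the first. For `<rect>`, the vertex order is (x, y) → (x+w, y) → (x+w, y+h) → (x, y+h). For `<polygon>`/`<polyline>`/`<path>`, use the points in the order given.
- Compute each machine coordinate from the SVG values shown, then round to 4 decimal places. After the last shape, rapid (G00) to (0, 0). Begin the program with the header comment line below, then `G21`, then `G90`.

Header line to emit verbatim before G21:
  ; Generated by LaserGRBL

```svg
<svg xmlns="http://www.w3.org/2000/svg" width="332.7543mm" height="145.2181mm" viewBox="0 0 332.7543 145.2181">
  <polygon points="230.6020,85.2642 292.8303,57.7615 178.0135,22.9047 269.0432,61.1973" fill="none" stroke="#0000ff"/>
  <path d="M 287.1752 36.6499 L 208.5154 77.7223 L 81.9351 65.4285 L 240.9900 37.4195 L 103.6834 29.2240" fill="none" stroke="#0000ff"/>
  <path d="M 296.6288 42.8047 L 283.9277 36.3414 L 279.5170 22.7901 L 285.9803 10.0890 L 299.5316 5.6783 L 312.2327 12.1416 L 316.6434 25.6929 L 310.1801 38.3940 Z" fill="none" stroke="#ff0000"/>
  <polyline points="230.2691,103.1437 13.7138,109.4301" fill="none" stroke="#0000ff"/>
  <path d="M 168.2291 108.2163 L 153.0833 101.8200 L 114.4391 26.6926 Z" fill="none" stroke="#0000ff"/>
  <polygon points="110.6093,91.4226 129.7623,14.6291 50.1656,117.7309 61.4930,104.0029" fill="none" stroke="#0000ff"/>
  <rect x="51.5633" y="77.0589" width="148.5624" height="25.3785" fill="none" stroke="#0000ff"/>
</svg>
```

1 u = 1 mm; y_m = 145.2181 − y.

[1] `<polygon>` closed polygon, #0000ff→engrave S270 F4607: (230.6020,59.9539) → (292.8303,87.4566) → (178.0135,122.3134) → (269.0432,84.0208) → (230.6020,59.9539) (closed)

[2] `<path>` open polyline, #0000ff→engrave S270 F4607: (287.1752,108.5682) → (208.5154,67.4958) → (81.9351,79.7896) → (240.9900,107.7986) → (103.6834,115.9941)

[3] `<path>` regular polygon, #ff0000→score S399 F1993: (296.6288,102.4134) → (283.9277,108.8767) → (279.5170,122.4280) → (285.9803,135.1291) → (299.5316,139.5398) → (312.2327,133.0765) → (316.6434,119.5252) → (310.1801,106.8241) → (296.6288,102.4134) (closed)

[4] `<polyline>` line segment, #0000ff→engrave S270 F4607: (230.2691,42.0744) → (13.7138,35.7880)

[5] `<path>` closed polygon, #0000ff→engrave S270 F4607: (168.2291,37.0018) → (153.0833,43.3981) → (114.4391,118.5255) → (168.2291,37.0018) (closed)

[6] `<polygon>` closed polygon, #0000ff→engrave S270 F4607: (110.6093,53.7955) → (129.7623,130.5890) → (50.1656,27.4872) → (61.4930,41.2152) → (110.6093,53.7955) (closed)

[7] `<rect>` rectangle, #0000ff→engrave S270 F4607: (51.5633,68.1592) → (200.1257,68.1592) → (200.1257,42.7807) → (51.5633,42.7807) → (51.5633,68.1592) (closed)

; Generated by LaserGRBL
G21
G90
G00 X230.6020 Y59.9539
M3 S270
G1 X292.8303 Y87.4566 F4607
G1 X178.0135 Y122.3134
G1 X269.0432 Y84.0208
G1 X230.6020 Y59.9539
M5
G00 X287.1752 Y108.5682
M3 S270
G1 X208.5154 Y67.4958 F4607
G1 X81.9351 Y79.7896
G1 X240.9900 Y107.7986
G1 X103.6834 Y115.9941
M5
G00 X296.6288 Y102.4134
M3 S399
G1 X283.9277 Y108.8767 F1993
G1 X279.5170 Y122.4280
G1 X285.9803 Y135.1291
G1 X299.5316 Y139.5398
G1 X312.2327 Y133.0765
G1 X316.6434 Y119.5252
G1 X310.1801 Y106.8241
G1 X296.6288 Y102.4134
M5
G00 X230.2691 Y42.0744
M3 S270
G1 X13.7138 Y35.7880 F4607
M5
G00 X168.2291 Y37.0018
M3 S270
G1 X153.0833 Y43.3981 F4607
G1 X114.4391 Y118.5255
G1 X168.2291 Y37.0018
M5
G00 X110.6093 Y53.7955
M3 S270
G1 X129.7623 Y130.5890 F4607
G1 X50.1656 Y27.4872
G1 X61.4930 Y41.2152
G1 X110.6093 Y53.7955
M5
G00 X51.5633 Y68.1592
M3 S270
G1 X200.1257 Y68.1592 F4607
G1 X200.1257 Y42.7807
G1 X51.5633 Y42.7807
G1 X51.5633 Y68.1592
M5
G00 X0.0000 Y0.0000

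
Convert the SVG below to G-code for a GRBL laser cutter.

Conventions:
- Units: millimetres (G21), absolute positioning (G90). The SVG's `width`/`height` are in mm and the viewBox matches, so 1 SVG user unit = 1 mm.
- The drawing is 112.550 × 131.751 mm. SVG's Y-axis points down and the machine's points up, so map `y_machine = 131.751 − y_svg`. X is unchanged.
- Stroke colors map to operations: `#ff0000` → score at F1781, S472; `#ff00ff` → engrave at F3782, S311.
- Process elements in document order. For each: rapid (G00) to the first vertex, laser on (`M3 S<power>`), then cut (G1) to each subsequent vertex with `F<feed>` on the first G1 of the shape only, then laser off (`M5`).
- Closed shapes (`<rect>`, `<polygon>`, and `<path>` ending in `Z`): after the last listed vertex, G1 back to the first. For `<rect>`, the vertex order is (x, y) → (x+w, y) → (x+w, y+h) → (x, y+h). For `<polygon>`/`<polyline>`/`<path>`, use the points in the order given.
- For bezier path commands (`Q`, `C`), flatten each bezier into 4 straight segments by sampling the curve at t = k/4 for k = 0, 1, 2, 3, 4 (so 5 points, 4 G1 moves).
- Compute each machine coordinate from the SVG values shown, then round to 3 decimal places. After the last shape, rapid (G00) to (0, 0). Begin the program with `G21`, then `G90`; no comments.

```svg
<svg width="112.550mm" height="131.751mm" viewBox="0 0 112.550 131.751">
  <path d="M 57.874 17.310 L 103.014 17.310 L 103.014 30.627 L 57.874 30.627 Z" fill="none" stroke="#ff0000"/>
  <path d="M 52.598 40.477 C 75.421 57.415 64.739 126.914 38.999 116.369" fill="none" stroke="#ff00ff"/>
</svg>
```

Since the viewBox matches the mm dimensions, user units are millimetres directly. The only transform is the Y-flip y_m = 131.751 − y_svg.

Shape 1 is a rectangle drawn with `<path>`. Its stroke #ff0000 means score at S472, F1781. After flipping Y the toolpath is (57.874,114.441) → (103.014,114.441) → (103.014,101.124) → (57.874,101.124) → (57.874,114.441), returning to the start.

Shape 2 is a cubic bezier drawn with `<path>`. Its stroke #ff00ff means engrave at S311, F3782. After flipping Y the toolpath is (52.598,91.274) → (63.721,70.787) → (64.010,43.022) → (55.192,20.410) → (38.999,15.382).

G21
G90
G00 X57.874 Y114.441
M3 S472
G1 X103.014 Y114.441 F1781
G1 X103.014 Y101.124
G1 X57.874 Y101.124
G1 X57.874 Y114.441
M5
G00 X52.598 Y91.274
M3 S311
G1 X63.721 Y70.787 F3782
G1 X64.010 Y43.022
G1 X55.192 Y20.410
G1 X38.999 Y15.382
M5
G00 X0.000 Y0.000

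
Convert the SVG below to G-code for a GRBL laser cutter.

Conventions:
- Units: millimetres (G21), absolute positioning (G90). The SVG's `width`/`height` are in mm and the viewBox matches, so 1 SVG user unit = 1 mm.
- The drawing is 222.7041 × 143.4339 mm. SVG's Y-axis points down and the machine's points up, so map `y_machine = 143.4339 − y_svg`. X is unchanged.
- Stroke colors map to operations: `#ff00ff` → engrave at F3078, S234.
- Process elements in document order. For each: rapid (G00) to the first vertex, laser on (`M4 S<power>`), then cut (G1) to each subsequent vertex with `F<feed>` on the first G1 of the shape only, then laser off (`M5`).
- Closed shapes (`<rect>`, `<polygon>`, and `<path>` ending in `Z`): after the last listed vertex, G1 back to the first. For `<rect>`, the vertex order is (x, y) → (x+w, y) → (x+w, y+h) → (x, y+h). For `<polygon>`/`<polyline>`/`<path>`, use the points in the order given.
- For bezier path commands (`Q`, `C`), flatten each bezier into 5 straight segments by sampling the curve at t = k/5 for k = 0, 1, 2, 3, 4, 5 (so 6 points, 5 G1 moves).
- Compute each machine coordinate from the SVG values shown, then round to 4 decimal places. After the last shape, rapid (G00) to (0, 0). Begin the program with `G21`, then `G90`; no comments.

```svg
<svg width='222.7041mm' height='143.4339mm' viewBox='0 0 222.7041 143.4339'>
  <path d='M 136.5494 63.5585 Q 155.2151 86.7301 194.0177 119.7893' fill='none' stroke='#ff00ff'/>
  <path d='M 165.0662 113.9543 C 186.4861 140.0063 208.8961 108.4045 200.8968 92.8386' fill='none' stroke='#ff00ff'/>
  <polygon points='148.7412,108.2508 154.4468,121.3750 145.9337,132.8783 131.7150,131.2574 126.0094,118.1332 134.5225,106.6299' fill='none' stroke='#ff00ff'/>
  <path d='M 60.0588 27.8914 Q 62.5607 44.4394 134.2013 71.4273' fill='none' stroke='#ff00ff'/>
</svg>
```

G21
G90
G00 X136.5494 Y79.8754
M4 S234
G1 X144.8212 Y70.2113 F3078
G1 X154.7039 Y59.7561
G1 X166.1975 Y48.5099
G1 X179.3021 Y36.4728
G1 X194.0177 Y23.6446
M5
G00 X165.0662 Y29.4796
M4 S234
G1 X177.7858 Y20.1773 F3078
G1 X189.2358 Y21.1749
G1 X197.9091 Y28.9351
G1 X202.2985 Y39.9210
G1 X200.8968 Y50.5953
M5
G00 X148.7412 Y35.1831
M4 S234
G1 X154.4468 Y22.0589 F3078
G1 X145.9337 Y10.5556
G1 X131.7150 Y12.1765
G1 X126.0094 Y25.3007
G1 X134.5225 Y36.8040
G1 X148.7412 Y35.1831
M5
G00 X60.0588 Y115.5425
M4 S234
G1 X63.8251 Y108.5057 F3078
G1 X73.1225 Y100.6337
G1 X87.9510 Y91.9265
G1 X108.3106 Y82.3842
G1 X134.2013 Y72.0066
M5
G00 X0.0000 Y0.0000

Since the viewBox matches the mm dimensions, user units are millimetres directly. The only transform is the Y-flip y_m = 143.4339 − y_svg.

Shape 1 is a quadratic bezier drawn with `<path>`. Its stroke #ff00ff means engrave at S234, F3078. After flipping Y the toolpath is (136.5494,79.8754) → (144.8212,70.2113) → (154.7039,59.7561) → (166.1975,48.5099) → (179.3021,36.4728) → (194.0177,23.6446).

Shape 2 is a cubic bezier drawn with `<path>`. Its stroke #ff00ff means engrave at S234, F3078. After flipping Y the toolpath is (165.0662,29.4796) → (177.7858,20.1773) → (189.2358,21.1749) → (197.9091,28.9351) → (202.2985,39.9210) → (200.8968,50.5953).

Shape 3 is a regular polygon drawn with `<polygon>`. Its stroke #ff00ff means engrave at S234, F3078. After flipping Y the toolpath is (148.7412,35.1831) → (154.4468,22.0589) → (145.9337,10.5556) → (131.7150,12.1765) → (126.0094,25.3007) → (134.5225,36.8040) → (148.7412,35.1831), returning to the start.

Shape 4 is a quadratic bezier drawn with `<path>`. Its stroke #ff00ff means engrave at S234, F3078. After flipping Y the toolpath is (60.0588,115.5425) → (63.8251,108.5057) → (73.1225,100.6337) → (87.9510,91.9265) → (108.3106,82.3842) → (134.2013,72.0066).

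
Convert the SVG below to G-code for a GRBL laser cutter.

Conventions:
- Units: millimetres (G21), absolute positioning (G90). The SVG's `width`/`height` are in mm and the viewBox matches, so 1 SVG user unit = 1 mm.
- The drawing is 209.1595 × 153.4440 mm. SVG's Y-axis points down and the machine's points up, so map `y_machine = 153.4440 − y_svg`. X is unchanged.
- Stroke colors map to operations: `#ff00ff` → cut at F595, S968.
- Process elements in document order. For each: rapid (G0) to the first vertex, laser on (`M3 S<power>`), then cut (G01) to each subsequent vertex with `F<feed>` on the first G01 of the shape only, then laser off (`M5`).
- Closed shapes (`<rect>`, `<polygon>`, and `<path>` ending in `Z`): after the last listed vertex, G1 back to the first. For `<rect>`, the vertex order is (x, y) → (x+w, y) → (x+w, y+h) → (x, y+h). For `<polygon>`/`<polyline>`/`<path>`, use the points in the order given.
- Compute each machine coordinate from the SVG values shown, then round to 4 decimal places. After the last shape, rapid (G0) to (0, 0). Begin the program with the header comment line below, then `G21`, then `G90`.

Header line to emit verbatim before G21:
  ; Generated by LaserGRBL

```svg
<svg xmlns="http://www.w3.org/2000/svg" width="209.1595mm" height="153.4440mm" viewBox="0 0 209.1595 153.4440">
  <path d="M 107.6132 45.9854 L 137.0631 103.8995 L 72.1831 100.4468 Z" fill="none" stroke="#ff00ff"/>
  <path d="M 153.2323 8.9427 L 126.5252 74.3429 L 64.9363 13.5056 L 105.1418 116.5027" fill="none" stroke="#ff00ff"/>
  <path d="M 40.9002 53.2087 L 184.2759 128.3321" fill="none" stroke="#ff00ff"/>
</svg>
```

; Generated by LaserGRBL
G21
G90
G0 X107.6132 Y107.4586
M3 S968
G01 X137.0631 Y49.5445 F595
G01 X72.1831 Y52.9972
G01 X107.6132 Y107.4586
M5
G0 X153.2323 Y144.5013
M3 S968
G01 X126.5252 Y79.1011 F595
G01 X64.9363 Y139.9384
G01 X105.1418 Y36.9413
M5
G0 X40.9002 Y100.2353
M3 S968
G01 X184.2759 Y25.1119 F595
M5
G0 X0.0000 Y0.0000

1 u = 1 mm; y_m = 153.4440 − y.

[1] `<path>` regular polygon, #ff00ff→cut S968 F595: (107.6132,107.4586) → (137.0631,49.5445) → (72.1831,52.9972) → (107.6132,107.4586) (closed)

[2] `<path>` open polyline, #ff00ff→cut S968 F595: (153.2323,144.5013) → (126.5252,79.1011) → (64.9363,139.9384) → (105.1418,36.9413)

[3] `<path>` line segment, #ff00ff→cut S968 F595: (40.9002,100.2353) → (184.2759,25.1119)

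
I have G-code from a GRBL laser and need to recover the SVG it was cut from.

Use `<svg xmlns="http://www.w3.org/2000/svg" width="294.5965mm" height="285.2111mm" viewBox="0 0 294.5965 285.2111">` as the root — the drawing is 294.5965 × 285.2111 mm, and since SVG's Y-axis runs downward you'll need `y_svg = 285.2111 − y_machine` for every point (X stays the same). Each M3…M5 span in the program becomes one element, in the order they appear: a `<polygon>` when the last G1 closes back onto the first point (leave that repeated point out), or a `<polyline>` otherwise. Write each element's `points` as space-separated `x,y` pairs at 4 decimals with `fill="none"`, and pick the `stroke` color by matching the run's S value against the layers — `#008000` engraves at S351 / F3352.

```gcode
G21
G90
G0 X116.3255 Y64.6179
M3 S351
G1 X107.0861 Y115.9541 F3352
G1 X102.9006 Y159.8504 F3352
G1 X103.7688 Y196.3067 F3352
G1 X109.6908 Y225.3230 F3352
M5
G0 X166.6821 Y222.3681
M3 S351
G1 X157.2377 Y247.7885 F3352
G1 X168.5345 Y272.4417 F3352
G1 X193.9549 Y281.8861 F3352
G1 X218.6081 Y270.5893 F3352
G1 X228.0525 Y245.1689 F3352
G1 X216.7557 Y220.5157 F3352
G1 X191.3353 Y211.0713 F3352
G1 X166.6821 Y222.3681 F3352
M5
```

<svg xmlns="http://www.w3.org/2000/svg" width="294.5965mm" height="285.2111mm" viewBox="0 0 294.5965 285.2111">
  <polyline points="116.3255,220.5932 107.0861,169.2570 102.9006,125.3607 103.7688,88.9044 109.6908,59.8881" fill="none" stroke="#008000"/>
  <polygon points="166.6821,62.8430 157.2377,37.4226 168.5345,12.7694 193.9549,3.3250 218.6081,14.6218 228.0525,40.0422 216.7557,64.6954 191.3353,74.1398" fill="none" stroke="#008000"/>
</svg>

y_svg = 285.2111 − y_m. Every run uses S351, so all elements get stroke `#008000` (engrave).

[1] open run; points: 116.3255,220.5932 107.0861,169.2570 102.9006,125.3607 103.7688,88.9044 109.6908,59.8881

[2] closed run; points: 166.6821,62.8430 157.2377,37.4226 168.5345,12.7694 193.9549,3.3250 218.6081,14.6218 228.0525,40.0422 216.7557,64.6954 191.3353,74.1398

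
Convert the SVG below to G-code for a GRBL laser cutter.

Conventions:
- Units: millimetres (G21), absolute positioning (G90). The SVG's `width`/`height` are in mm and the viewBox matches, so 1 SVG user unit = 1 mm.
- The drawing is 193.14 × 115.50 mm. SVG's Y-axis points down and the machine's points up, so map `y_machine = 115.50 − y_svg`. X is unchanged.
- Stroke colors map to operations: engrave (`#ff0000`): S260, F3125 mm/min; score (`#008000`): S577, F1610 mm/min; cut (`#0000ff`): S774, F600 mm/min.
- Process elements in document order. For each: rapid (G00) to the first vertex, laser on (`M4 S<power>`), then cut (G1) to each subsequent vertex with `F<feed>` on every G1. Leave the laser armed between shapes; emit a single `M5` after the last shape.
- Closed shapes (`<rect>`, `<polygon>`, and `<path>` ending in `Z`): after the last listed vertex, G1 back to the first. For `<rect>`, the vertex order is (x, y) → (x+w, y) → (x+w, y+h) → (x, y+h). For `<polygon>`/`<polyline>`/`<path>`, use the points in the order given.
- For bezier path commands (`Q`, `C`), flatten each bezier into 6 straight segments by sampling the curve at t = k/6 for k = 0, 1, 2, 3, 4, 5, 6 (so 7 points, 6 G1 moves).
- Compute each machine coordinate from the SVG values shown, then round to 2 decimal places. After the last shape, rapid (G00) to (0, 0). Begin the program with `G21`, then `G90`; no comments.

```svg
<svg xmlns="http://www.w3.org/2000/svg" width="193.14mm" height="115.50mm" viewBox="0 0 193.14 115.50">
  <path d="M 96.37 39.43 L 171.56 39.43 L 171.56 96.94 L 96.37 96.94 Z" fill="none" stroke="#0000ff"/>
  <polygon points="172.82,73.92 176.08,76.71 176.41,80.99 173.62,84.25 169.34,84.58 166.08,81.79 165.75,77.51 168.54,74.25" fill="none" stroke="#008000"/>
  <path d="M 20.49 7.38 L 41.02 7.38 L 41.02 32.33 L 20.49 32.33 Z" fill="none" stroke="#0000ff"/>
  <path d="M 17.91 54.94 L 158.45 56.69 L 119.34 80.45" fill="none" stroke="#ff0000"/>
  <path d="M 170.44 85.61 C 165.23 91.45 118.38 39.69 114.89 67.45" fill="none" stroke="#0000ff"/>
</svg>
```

viewBox `0 0 193.14 115.50` with mm width/height → 1 unit = 1 mm. Flip: y_m = 115.50 − y_svg.

**Shape 1** — `<path>` rectangle, stroke `#0000ff` → cut (S774, F600). Machine vertices: (96.37,76.07) → (171.56,76.07) → (171.56,18.56) → (96.37,18.56) → (96.37,76.07). Closed: final G1 returns to the first vertex.

**Shape 2** — `<polygon>` regular polygon, stroke `#008000` → score (S577, F1610). Machine vertices: (172.82,41.58) → (176.08,38.79) → (176.41,34.51) → (173.62,31.25) → (169.34,30.92) → (166.08,33.71) → (165.75,37.99) → (168.54,41.25) → (172.82,41.58). Closed: final G1 returns to the first vertex.

**Shape 3** — `<path>` rectangle, stroke `#0000ff` → cut (S774, F600). Machine vertices: (20.49,108.12) → (41.02,108.12) → (41.02,83.17) → (20.49,83.17) → (20.49,108.12). Closed: final G1 returns to the first vertex.

**Shape 4** — `<path>` open polyline, stroke `#ff0000` → engrave (S260, F3125). Machine vertices: (17.91,60.56) → (158.45,58.81) → (119.34,35.05). Open path.

**Shape 5** — `<path>` cubic bezier, stroke `#0000ff` → cut (S774, F600). Control points (SVG): P0=(170.44,85.61), P1=(165.23,91.45), P2=(118.38,39.69), P3=(114.89,67.45); sampled at t=k/6. Machine vertices: (170.44,29.89) → (164.76,31.14) → (154.50,38.17) → (142.02,47.19) → (129.69,54.38) → (119.85,55.94) → (114.89,48.05). Open path.

G21
G90
G00 X96.37 Y76.07
M4 S774
G1 X171.56 Y76.07 F600
G1 X171.56 Y18.56 F600
G1 X96.37 Y18.56 F600
G1 X96.37 Y76.07 F600
G00 X172.82 Y41.58
M4 S577
G1 X176.08 Y38.79 F1610
G1 X176.41 Y34.51 F1610
G1 X173.62 Y31.25 F1610
G1 X169.34 Y30.92 F1610
G1 X166.08 Y33.71 F1610
G1 X165.75 Y37.99 F1610
G1 X168.54 Y41.25 F1610
G1 X172.82 Y41.58 F1610
G00 X20.49 Y108.12
M4 S774
G1 X41.02 Y108.12 F600
G1 X41.02 Y83.17 F600
G1 X20.49 Y83.17 F600
G1 X20.49 Y108.12 F600
G00 X17.91 Y60.56
M4 S260
G1 X158.45 Y58.81 F3125
G1 X119.34 Y35.05 F3125
G00 X170.44 Y29.89
M4 S774
G1 X164.76 Y31.14 F600
G1 X154.50 Y38.17 F600
G1 X142.02 Y47.19 F600
G1 X129.69 Y54.38 F600
G1 X119.85 Y55.94 F600
G1 X114.89 Y48.05 F600
M5
G00 X0.00 Y0.00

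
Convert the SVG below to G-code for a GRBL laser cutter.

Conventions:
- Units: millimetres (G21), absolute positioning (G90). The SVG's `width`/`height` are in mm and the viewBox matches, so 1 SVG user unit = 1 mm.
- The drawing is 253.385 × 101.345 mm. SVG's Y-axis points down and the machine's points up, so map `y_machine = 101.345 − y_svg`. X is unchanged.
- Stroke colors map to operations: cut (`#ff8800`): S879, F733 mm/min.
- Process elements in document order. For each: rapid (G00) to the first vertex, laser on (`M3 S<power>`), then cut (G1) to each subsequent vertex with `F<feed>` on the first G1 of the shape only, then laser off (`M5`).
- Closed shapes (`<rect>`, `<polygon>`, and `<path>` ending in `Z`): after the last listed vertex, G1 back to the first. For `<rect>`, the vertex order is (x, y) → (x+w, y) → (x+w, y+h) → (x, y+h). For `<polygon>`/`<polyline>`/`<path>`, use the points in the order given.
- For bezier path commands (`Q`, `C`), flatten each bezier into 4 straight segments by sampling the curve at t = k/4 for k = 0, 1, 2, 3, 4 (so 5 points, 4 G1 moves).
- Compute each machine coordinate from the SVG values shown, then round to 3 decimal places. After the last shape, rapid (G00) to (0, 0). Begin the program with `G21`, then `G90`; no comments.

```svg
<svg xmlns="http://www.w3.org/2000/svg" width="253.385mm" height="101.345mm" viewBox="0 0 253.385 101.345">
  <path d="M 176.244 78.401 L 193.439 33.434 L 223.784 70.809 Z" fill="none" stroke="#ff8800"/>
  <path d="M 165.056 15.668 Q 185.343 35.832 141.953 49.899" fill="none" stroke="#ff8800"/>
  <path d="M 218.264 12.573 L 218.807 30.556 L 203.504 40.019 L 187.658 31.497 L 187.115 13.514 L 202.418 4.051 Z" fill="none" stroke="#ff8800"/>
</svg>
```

G21
G90
G00 X176.244 Y22.944
M3 S879
G1 X193.439 Y67.911 F733
G1 X223.784 Y30.536
G1 X176.244 Y22.944
M5
G00 X165.056 Y85.677
M3 S879
G1 X171.220 Y75.976 F733
G1 X169.424 Y67.037
G1 X159.668 Y58.861
G1 X141.953 Y51.446
M5
G00 X218.264 Y88.772
M3 S879
G1 X218.807 Y70.789 F733
G1 X203.504 Y61.326
G1 X187.658 Y69.848
G1 X187.115 Y87.831
G1 X202.418 Y97.294
G1 X218.264 Y88.772
M5
G00 X0.000 Y0.000

viewBox `0 0 253.385 101.345` with mm width/height → 1 unit = 1 mm. Flip: y_m = 101.345 − y_svg.

**Shape 1** — `<path>` regular polygon, stroke `#ff8800` → cut (S879, F733). Machine vertices: (176.244,22.944) → (193.439,67.911) → (223.784,30.536) → (176.244,22.944). Closed: final G1 returns to the first vertex.

**Shape 2** — `<path>` quadratic bezier, stroke `#ff8800` → cut (S879, F733). Control points (SVG): P0=(165.056,15.668), P1=(185.343,35.832), P2=(141.953,49.899); sampled at t=k/4. Machine vertices: (165.056,85.677) → (171.220,75.976) → (169.424,67.037) → (159.668,58.861) → (141.953,51.446). Open path.

**Shape 3** — `<path>` regular polygon, stroke `#ff8800` → cut (S879, F733). Machine vertices: (218.264,88.772) → (218.807,70.789) → (203.504,61.326) → (187.658,69.848) → (187.115,87.831) → (202.418,97.294) → (218.264,88.772). Closed: final G1 returns to the first vertex.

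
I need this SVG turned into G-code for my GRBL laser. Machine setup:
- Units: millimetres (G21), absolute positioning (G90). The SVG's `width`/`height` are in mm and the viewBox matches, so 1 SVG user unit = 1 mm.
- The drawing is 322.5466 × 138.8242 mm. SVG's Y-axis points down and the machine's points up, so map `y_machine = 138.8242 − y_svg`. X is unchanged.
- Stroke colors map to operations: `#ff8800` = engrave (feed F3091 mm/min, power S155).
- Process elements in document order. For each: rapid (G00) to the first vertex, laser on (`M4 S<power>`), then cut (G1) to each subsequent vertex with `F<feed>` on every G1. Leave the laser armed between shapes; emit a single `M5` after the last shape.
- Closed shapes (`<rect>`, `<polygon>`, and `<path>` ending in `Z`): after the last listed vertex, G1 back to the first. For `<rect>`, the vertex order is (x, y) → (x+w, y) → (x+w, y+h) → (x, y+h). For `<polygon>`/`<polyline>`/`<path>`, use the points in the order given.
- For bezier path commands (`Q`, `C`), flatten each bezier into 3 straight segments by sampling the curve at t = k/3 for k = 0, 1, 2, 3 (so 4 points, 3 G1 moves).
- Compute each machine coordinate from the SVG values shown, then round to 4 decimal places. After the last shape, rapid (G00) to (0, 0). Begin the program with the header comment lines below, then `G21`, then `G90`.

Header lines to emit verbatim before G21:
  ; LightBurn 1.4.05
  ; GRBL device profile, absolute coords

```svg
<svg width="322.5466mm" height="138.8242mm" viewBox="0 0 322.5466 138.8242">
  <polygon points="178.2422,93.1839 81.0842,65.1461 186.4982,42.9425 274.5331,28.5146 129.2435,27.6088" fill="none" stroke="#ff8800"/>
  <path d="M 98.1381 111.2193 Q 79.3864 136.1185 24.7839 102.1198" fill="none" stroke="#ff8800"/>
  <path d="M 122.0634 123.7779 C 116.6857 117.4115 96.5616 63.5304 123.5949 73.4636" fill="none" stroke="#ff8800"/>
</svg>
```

; LightBurn 1.4.05
; GRBL device profile, absolute coords
G21
G90
G00 X178.2422 Y45.6403
M4 S155
G1 X81.0842 Y73.6781 F3091
G1 X186.4982 Y95.8817 F3091
G1 X274.5331 Y110.3096 F3091
G1 X129.2435 Y111.2154 F3091
G1 X178.2422 Y45.6403 F3091
G00 X98.1381 Y27.6049
M4 S155
G1 X81.6535 Y17.5496 F3091
G1 X57.2021 Y20.5828 F3091
G1 X24.7839 Y36.7044 F3091
G00 X122.0634 Y15.0463
M4 S155
G1 X114.0630 Y33.1276 F3091
G1 X109.9880 Y58.1457 F3091
G1 X123.5949 Y65.3606 F3091
M5
G00 X0.0000 Y0.0000

viewBox `0 0 322.5466 138.8242` with mm width/height → 1 unit = 1 mm. Flip: y_m = 138.8242 − y_svg.

**Shape 1** — `<polygon>` closed polygon, stroke `#ff8800` → engrave (S155, F3091). Machine vertices: (178.2422,45.6403) → (81.0842,73.6781) → (186.4982,95.8817) → (274.5331,110.3096) → (129.2435,111.2154) → (178.2422,45.6403). Closed: final G1 returns to the first vertex.

**Shape 2** — `<path>` quadratic bezier, stroke `#ff8800` → engrave (S155, F3091). Control points (SVG): P0=(98.1381,111.2193), P1=(79.3864,136.1185), P2=(24.7839,102.1198); sampled at t=k/3. Machine vertices: (98.1381,27.6049) → (81.6535,17.5496) → (57.2021,20.5828) → (24.7839,36.7044). Open path.

**Shape 3** — `<path>` cubic bezier, stroke `#ff8800` → engrave (S155, F3091). Control points (SVG): P0=(122.0634,123.7779), P1=(116.6857,117.4115), P2=(96.5616,63.5304), P3=(123.5949,73.4636); sampled at t=k/3. Machine vertices: (122.0634,15.0463) → (114.0630,33.1276) → (109.9880,58.1457) → (123.5949,65.3606). Open path.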